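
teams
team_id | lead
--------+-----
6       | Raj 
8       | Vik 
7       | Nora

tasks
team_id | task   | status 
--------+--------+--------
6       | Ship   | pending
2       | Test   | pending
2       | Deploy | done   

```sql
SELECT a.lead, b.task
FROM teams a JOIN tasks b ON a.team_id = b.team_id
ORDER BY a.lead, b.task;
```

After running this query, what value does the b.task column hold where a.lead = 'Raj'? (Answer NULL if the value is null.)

Ship

INNER JOIN keeps only pairs where the ON condition holds.
Matching on a.team_id = b.team_id.
Matched pairs: 1.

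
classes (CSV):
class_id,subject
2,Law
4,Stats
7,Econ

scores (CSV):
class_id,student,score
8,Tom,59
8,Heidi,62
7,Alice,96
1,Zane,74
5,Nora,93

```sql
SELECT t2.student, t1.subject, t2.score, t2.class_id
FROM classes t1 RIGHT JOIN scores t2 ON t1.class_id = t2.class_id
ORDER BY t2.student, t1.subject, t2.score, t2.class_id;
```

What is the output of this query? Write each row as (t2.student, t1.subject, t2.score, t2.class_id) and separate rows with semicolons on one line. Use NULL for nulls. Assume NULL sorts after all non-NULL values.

RIGHT JOIN keeps every row from `scores`; unmatched rows get NULL for `classes`'s columns.
Matching on t1.class_id = t2.class_id.
- t1 (class_id=2) has no partner in t2.
- t1 (class_id=4) has no partner in t2.
- t1 (class_id=7) pairs with 1 row(s) of t2.
- plus 4 unmatched t2 row(s), each kept with NULL t1 columns.
After projecting and ordering:
t2.student | t1.subject | t2.score | t2.class_id
Alice | Econ | 96 | 7
Heidi | NULL | 62 | 8
Nora | NULL | 93 | 5
Tom | NULL | 59 | 8
Zane | NULL | 74 | 1

(Alice, Econ, 96, 7); (Heidi, NULL, 62, 8); (Nora, NULL, 93, 5); (Tom, NULL, 59, 8); (Zane, NULL, 74, 1)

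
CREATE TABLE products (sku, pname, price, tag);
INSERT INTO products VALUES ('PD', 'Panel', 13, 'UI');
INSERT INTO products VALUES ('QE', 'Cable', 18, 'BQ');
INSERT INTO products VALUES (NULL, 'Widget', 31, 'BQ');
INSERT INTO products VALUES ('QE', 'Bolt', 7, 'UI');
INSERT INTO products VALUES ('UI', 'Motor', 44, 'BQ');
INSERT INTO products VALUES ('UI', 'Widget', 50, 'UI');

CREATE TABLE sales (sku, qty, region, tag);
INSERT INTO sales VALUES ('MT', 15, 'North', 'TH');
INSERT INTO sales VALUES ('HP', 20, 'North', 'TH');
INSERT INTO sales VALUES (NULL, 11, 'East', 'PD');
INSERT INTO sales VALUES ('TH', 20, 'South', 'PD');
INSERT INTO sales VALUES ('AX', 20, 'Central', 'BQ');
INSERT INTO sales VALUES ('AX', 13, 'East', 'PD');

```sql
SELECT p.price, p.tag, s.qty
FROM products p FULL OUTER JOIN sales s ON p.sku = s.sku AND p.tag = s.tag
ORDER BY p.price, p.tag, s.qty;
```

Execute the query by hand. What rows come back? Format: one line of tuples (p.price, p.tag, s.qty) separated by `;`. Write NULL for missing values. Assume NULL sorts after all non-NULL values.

(7, UI, NULL); (13, UI, NULL); (18, BQ, NULL); (31, BQ, NULL); (44, BQ, NULL); (50, UI, NULL); (NULL, NULL, 11); (NULL, NULL, 13); (NULL, NULL, 15); (NULL, NULL, 20); (NULL, NULL, 20); (NULL, NULL, 20)

FULL OUTER JOIN keeps every row from both sides; unmatched rows get NULL for the other side's columns.
Matching on p.sku = s.sku AND p.tag = s.tag. A NULL in a compared column never satisfies the condition.
- p[0] sku=PD, tag=UI → no match; kept with NULLs on the s side.
- p[1] sku=QE, tag=BQ → no match; kept with NULLs on the s side.
- p[2] sku=NULL, tag=BQ → no match; kept with NULLs on the s side.
- p[3] sku=QE, tag=UI → no match; kept with NULLs on the s side.
- p[4] sku=UI, tag=BQ → no match; kept with NULLs on the s side.
- p[5] sku=UI, tag=UI → no match; kept with NULLs on the s side.
- 6 row(s) from s found no p partner → padded with NULL.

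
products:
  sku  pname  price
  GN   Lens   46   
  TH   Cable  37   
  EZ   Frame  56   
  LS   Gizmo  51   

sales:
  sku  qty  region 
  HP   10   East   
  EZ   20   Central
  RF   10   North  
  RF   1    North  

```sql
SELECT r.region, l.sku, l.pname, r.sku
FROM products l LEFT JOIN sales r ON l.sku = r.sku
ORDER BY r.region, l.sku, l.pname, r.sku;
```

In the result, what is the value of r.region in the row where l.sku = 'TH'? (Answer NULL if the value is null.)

NULL

LEFT JOIN keeps every row from `products`; unmatched rows get NULL for `sales`'s columns.
Matching on l.sku = r.sku.
Matched pairs: 1; unmatched l rows kept: 3.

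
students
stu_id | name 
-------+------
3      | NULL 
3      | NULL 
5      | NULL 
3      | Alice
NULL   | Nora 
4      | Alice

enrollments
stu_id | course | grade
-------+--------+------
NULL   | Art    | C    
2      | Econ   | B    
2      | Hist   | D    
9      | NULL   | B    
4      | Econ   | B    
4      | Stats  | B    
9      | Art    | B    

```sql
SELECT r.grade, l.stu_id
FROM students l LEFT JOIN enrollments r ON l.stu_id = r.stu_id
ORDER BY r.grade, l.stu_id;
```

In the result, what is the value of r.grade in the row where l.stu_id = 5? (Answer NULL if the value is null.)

LEFT JOIN keeps every row from `students`; unmatched rows get NULL for `enrollments`'s columns.
Matching on l.stu_id = r.stu_id. A NULL in a compared column never satisfies the condition.
- l row (stu_id=3): no match → kept, r columns NULL.
- l row (stu_id=3): no match → kept, r columns NULL.
- l row (stu_id=5): no match → kept, r columns NULL.
- l row (stu_id=3): no match → kept, r columns NULL.
- l row (stu_id=NULL): no match → kept, r columns NULL.
- l row (stu_id=4): matches 2 r row(s) → 2 output row(s).

NULL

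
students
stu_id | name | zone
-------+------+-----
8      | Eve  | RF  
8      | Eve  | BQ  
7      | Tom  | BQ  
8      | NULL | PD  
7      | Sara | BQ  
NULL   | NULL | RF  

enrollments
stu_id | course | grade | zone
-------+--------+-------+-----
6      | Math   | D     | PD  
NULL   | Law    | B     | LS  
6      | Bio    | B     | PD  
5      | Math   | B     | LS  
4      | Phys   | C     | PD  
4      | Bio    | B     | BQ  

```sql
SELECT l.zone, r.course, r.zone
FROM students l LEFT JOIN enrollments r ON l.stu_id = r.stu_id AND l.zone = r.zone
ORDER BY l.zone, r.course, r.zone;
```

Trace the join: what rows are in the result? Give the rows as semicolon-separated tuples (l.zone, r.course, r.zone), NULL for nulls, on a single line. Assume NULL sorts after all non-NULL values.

LEFT JOIN keeps every row from `students`; unmatched rows get NULL for `enrollments`'s columns.
Matching on l.stu_id = r.stu_id AND l.zone = r.zone. A NULL in a compared column never satisfies the condition.
Matched pairs: 0; unmatched l rows kept: 6.

(BQ, NULL, NULL); (BQ, NULL, NULL); (BQ, NULL, NULL); (PD, NULL, NULL); (RF, NULL, NULL); (RF, NULL, NULL)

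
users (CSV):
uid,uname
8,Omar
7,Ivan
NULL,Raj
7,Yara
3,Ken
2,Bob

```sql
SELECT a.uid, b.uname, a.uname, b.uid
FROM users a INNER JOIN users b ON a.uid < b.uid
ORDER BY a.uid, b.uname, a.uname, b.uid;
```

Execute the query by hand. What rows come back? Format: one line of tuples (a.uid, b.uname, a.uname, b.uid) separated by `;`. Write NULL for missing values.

(2, Ivan, Bob, 7); (2, Ken, Bob, 3); (2, Omar, Bob, 8); (2, Yara, Bob, 7); (3, Ivan, Ken, 7); (3, Omar, Ken, 8); (3, Yara, Ken, 7); (7, Omar, Ivan, 8); (7, Omar, Yara, 8)

INNER JOIN keeps only pairs where the ON condition holds.
Matching on a.uid < b.uid. A NULL in a compared column never satisfies the condition.
Matched pairs: 9.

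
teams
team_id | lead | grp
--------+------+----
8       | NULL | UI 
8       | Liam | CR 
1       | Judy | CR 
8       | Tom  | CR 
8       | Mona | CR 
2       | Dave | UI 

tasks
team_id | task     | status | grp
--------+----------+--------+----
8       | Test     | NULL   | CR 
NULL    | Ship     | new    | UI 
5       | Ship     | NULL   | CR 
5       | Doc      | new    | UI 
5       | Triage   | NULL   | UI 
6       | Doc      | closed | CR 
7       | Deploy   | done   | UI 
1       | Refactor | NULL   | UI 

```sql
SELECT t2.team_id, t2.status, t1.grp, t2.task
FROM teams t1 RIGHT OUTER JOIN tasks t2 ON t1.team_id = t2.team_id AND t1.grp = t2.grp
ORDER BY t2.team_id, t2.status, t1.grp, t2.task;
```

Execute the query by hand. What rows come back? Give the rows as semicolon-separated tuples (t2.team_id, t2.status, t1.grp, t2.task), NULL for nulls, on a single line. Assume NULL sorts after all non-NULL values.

RIGHT JOIN keeps every row from `tasks`; unmatched rows get NULL for `teams`'s columns.
Matching on t1.team_id = t2.team_id AND t1.grp = t2.grp. A NULL in a compared column never satisfies the condition.
Matched pairs: 3; unmatched t2 rows kept: 7.

(1, NULL, NULL, Refactor); (5, new, NULL, Doc); (5, NULL, NULL, Ship); (5, NULL, NULL, Triage); (6, closed, NULL, Doc); (7, done, NULL, Deploy); (8, NULL, CR, Test); (8, NULL, CR, Test); (8, NULL, CR, Test); (NULL, new, NULL, Ship)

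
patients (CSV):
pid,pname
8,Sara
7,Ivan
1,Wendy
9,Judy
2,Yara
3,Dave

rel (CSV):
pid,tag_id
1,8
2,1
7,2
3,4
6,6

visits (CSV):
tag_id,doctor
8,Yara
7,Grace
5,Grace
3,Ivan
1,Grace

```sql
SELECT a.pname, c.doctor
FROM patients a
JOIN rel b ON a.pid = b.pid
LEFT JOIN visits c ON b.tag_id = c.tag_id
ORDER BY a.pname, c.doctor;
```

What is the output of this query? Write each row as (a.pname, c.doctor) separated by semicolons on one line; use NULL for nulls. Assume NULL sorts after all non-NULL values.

(Dave, NULL); (Ivan, NULL); (Wendy, Yara); (Yara, Grace)

Step 1 — a INNER JOIN b on pid → 4 row(s).
Then LEFT JOIN `visits c` on tag_id: each of those 4 rows is kept; rows whose b.tag_id has no match in c get NULL for c's columns.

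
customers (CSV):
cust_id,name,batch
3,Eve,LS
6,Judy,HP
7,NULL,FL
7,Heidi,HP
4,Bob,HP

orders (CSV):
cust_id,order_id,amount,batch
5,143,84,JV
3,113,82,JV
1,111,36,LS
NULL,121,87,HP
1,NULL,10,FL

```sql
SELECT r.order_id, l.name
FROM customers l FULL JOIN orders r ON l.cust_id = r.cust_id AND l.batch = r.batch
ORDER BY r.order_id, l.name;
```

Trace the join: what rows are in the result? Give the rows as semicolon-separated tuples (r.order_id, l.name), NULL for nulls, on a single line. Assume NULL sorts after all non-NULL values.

(111, NULL); (113, NULL); (121, NULL); (143, NULL); (NULL, Bob); (NULL, Eve); (NULL, Heidi); (NULL, Judy); (NULL, NULL); (NULL, NULL)

FULL OUTER JOIN keeps every row from both sides; unmatched rows get NULL for the other side's columns.
Matching on l.cust_id = r.cust_id AND l.batch = r.batch. A NULL in a compared column never satisfies the condition.
Matched pairs: 0; unmatched l rows kept: 5; unmatched r rows kept: 5.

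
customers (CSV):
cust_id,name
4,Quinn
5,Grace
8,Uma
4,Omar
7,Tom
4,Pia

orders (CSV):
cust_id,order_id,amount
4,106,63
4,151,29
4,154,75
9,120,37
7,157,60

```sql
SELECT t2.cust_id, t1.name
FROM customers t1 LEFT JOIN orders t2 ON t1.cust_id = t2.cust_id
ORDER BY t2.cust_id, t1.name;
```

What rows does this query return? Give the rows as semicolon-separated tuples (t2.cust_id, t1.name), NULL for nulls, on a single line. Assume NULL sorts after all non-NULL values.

(4, Omar); (4, Omar); (4, Omar); (4, Pia); (4, Pia); (4, Pia); (4, Quinn); (4, Quinn); (4, Quinn); (7, Tom); (NULL, Grace); (NULL, Uma)

LEFT JOIN keeps every row from `customers`; unmatched rows get NULL for `orders`'s columns.
Matching on t1.cust_id = t2.cust_id.
- t1 (cust_id=4) pairs with 3 row(s) of t2.
- t1 (cust_id=5) has no partner → padded with NULL.
- t1 (cust_id=8) has no partner → padded with NULL.
- t1 (cust_id=4) pairs with 3 row(s) of t2.
- t1 (cust_id=7) pairs with 1 row(s) of t2.
- t1 (cust_id=4) pairs with 3 row(s) of t2.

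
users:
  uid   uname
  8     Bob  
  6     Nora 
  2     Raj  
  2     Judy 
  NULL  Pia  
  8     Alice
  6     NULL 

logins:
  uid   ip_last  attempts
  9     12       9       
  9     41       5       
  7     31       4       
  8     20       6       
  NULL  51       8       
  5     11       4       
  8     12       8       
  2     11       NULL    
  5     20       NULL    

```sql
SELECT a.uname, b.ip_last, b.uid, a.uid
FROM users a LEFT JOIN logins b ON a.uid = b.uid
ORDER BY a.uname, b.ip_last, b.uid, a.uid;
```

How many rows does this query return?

9

LEFT JOIN keeps every row from `users`; unmatched rows get NULL for `logins`'s columns.
Matching on a.uid = b.uid. A NULL in a compared column never satisfies the condition.
Matched pairs: 6; unmatched a rows kept: 3.
Total: 6 matched + 3 padded = 9 rows.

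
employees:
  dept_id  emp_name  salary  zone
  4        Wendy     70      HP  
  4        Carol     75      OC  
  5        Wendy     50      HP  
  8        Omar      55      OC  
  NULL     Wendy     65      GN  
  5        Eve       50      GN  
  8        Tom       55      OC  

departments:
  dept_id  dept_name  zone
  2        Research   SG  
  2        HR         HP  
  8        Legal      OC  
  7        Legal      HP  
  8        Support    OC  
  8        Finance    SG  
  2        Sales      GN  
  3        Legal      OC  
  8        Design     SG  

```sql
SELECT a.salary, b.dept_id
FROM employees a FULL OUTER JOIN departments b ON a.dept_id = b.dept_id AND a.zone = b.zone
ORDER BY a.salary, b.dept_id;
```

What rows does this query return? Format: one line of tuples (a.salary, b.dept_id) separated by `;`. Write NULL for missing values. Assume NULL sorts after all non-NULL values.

FULL OUTER JOIN keeps every row from both sides; unmatched rows get NULL for the other side's columns.
Matching on a.dept_id = b.dept_id AND a.zone = b.zone. A NULL in a compared column never satisfies the condition.
- dept_id=4, zone=HP: no b row matches, row kept with b columns NULL.
- dept_id=4, zone=OC: no b row matches, row kept with b columns NULL.
- dept_id=5, zone=HP: no b row matches, row kept with b columns NULL.
- dept_id=8, zone=OC: 2 matching b row(s), so 2 row(s) emitted.
- dept_id=NULL, zone=GN: no b row matches, row kept with b columns NULL.
- dept_id=5, zone=GN: no b row matches, row kept with b columns NULL.
- dept_id=8, zone=OC: 2 matching b row(s), so 2 row(s) emitted.
- 7 b row(s) had no a match → kept, a columns NULL.

(50, NULL); (50, NULL); (55, 8); (55, 8); (55, 8); (55, 8); (65, NULL); (70, NULL); (75, NULL); (NULL, 2); (NULL, 2); (NULL, 2); (NULL, 3); (NULL, 7); (NULL, 8); (NULL, 8)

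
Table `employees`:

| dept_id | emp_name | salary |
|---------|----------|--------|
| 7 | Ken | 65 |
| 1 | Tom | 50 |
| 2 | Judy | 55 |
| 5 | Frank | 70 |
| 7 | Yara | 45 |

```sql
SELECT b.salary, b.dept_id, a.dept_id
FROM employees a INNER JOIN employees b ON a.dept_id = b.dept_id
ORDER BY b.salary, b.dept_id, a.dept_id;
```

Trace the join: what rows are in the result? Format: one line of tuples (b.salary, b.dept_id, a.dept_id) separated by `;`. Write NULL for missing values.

(45, 7, 7); (45, 7, 7); (50, 1, 1); (55, 2, 2); (65, 7, 7); (65, 7, 7); (70, 5, 5)

INNER JOIN keeps only pairs where the ON condition holds.
Matching on a.dept_id = b.dept_id.
- a[0] dept_id=7 → 2 match(es) in b → 2 row(s).
- a[1] dept_id=1 → 1 match(es) in b → 1 row(s).
- a[2] dept_id=2 → 1 match(es) in b → 1 row(s).
- a[3] dept_id=5 → 1 match(es) in b → 1 row(s).
- a[4] dept_id=7 → 2 match(es) in b → 2 row(s).
After projecting and ordering:
b.salary | b.dept_id | a.dept_id
45 | 7 | 7
45 | 7 | 7
50 | 1 | 1
55 | 2 | 2
65 | 7 | 7
65 | 7 | 7
70 | 5 | 5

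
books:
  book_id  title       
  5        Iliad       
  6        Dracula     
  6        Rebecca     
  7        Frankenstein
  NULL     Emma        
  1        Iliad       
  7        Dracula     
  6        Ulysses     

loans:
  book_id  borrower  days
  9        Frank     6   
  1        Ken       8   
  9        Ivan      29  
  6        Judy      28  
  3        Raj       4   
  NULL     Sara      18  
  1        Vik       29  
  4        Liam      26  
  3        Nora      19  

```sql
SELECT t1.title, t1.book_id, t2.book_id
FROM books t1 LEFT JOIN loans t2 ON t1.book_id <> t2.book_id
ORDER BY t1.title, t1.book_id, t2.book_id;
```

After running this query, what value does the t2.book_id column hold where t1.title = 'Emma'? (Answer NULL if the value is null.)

NULL

LEFT JOIN keeps every row from `books`; unmatched rows get NULL for `loans`'s columns.
Matching on t1.book_id <> t2.book_id. A NULL in a compared column never satisfies the condition.
- t1 (book_id=5) pairs with 8 row(s) of t2.
- t1 (book_id=6) pairs with 7 row(s) of t2.
- t1 (book_id=6) pairs with 7 row(s) of t2.
- t1 (book_id=7) pairs with 8 row(s) of t2.
- t1 (book_id=NULL) has no partner → padded with NULL.
- t1 (book_id=1) pairs with 6 row(s) of t2.
- t1 (book_id=7) pairs with 8 row(s) of t2.
- t1 (book_id=6) pairs with 7 row(s) of t2.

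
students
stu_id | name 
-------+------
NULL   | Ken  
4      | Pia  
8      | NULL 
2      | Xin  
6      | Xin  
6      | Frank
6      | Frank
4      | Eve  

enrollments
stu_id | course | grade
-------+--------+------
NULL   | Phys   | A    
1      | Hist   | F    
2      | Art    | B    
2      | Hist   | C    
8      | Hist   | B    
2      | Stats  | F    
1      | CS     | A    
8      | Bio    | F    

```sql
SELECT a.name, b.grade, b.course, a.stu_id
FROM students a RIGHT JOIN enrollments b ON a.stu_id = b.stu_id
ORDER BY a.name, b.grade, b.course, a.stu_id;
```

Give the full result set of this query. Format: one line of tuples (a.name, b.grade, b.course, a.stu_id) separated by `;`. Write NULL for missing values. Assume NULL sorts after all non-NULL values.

(Xin, B, Art, 2); (Xin, C, Hist, 2); (Xin, F, Stats, 2); (NULL, A, CS, NULL); (NULL, A, Phys, NULL); (NULL, B, Hist, 8); (NULL, F, Bio, 8); (NULL, F, Hist, NULL)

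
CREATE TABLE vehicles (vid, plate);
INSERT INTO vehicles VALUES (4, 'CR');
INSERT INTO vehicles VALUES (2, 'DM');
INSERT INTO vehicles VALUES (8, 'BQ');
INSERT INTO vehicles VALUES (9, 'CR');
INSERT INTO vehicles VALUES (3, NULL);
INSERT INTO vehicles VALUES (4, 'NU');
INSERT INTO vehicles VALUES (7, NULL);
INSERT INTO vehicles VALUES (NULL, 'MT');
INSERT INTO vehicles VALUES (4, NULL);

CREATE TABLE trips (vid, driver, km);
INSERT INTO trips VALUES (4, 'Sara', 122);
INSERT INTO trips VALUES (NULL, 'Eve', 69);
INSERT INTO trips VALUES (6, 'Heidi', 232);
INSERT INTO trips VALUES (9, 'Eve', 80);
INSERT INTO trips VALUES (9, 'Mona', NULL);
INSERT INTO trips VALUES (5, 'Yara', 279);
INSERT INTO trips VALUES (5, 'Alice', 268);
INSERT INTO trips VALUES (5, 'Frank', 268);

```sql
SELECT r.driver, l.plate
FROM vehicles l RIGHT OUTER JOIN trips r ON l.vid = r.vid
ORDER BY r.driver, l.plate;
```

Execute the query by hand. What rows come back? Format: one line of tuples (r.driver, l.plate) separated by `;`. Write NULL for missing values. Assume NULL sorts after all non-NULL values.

(Alice, NULL); (Eve, CR); (Eve, NULL); (Frank, NULL); (Heidi, NULL); (Mona, CR); (Sara, CR); (Sara, NU); (Sara, NULL); (Yara, NULL)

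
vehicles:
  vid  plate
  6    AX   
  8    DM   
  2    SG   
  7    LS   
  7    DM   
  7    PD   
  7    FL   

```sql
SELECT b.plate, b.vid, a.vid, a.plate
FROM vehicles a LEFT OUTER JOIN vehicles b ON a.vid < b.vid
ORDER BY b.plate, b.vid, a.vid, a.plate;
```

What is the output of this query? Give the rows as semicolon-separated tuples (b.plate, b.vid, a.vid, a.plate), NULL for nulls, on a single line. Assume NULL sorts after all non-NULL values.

(AX, 6, 2, SG); (DM, 7, 2, SG); (DM, 7, 6, AX); (DM, 8, 2, SG); (DM, 8, 6, AX); (DM, 8, 7, DM); (DM, 8, 7, FL); (DM, 8, 7, LS); (DM, 8, 7, PD); (FL, 7, 2, SG); (FL, 7, 6, AX); (LS, 7, 2, SG); (LS, 7, 6, AX); (PD, 7, 2, SG); (PD, 7, 6, AX); (NULL, NULL, 8, DM)

LEFT JOIN keeps every row from `vehicles a`; unmatched rows get NULL for `vehicles b`'s columns.
Matching on a.vid < b.vid.
- a row (vid=6): matches 5 b row(s) → 5 output row(s).
- a row (vid=8): no match → kept, b columns NULL.
- a row (vid=2): matches 6 b row(s) → 6 output row(s).
- a row (vid=7): matches 1 b row(s) → 1 output row(s).
- a row (vid=7): matches 1 b row(s) → 1 output row(s).
- a row (vid=7): matches 1 b row(s) → 1 output row(s).
- a row (vid=7): matches 1 b row(s) → 1 output row(s).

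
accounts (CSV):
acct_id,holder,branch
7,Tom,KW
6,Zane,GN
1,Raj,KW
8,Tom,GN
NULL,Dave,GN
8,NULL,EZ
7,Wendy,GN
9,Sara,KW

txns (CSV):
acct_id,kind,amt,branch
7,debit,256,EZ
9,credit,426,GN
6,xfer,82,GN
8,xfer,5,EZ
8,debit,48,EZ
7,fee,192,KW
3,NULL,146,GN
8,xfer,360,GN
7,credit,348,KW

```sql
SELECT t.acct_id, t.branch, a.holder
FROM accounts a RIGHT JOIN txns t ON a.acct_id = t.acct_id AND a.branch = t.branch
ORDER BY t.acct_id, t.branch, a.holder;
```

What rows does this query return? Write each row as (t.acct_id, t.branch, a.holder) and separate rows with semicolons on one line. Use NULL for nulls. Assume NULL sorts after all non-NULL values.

RIGHT JOIN keeps every row from `txns`; unmatched rows get NULL for `accounts`'s columns.
Matching on a.acct_id = t.acct_id AND a.branch = t.branch. A NULL in a compared column never satisfies the condition.
- a[0] acct_id=7, branch=KW → 2 match(es) in t → 2 row(s).
- a[1] acct_id=6, branch=GN → 1 match(es) in t → 1 row(s).
- a[2] acct_id=1, branch=KW → no match.
- a[3] acct_id=8, branch=GN → 1 match(es) in t → 1 row(s).
- a[4] acct_id=NULL, branch=GN → no match.
- a[5] acct_id=8, branch=EZ → 2 match(es) in t → 2 row(s).
- a[6] acct_id=7, branch=GN → no match.
- a[7] acct_id=9, branch=KW → no match.
- 3 row(s) from t found no a partner → padded with NULL.
After projecting and ordering:
t.acct_id | t.branch | a.holder
3 | GN | NULL
6 | GN | Zane
7 | EZ | NULL
7 | KW | Tom
7 | KW | Tom
8 | EZ | NULL
8 | EZ | NULL
8 | GN | Tom
9 | GN | NULL

(3, GN, NULL); (6, GN, Zane); (7, EZ, NULL); (7, KW, Tom); (7, KW, Tom); (8, EZ, NULL); (8, EZ, NULL); (8, GN, Tom); (9, GN, NULL)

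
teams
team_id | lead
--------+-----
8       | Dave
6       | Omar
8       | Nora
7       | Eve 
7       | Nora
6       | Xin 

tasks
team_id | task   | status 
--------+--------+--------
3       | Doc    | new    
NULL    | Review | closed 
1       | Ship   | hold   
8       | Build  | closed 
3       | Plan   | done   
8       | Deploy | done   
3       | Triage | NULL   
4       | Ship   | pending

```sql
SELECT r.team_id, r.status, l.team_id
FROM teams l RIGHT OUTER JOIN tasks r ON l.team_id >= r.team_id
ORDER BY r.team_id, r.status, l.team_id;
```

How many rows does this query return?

RIGHT JOIN keeps every row from `tasks`; unmatched rows get NULL for `teams`'s columns.
Matching on l.team_id >= r.team_id. A NULL in a compared column never satisfies the condition.
- l row (team_id=8): matches 7 r row(s) → 7 output row(s).
- l row (team_id=6): matches 5 r row(s) → 5 output row(s).
- l row (team_id=8): matches 7 r row(s) → 7 output row(s).
- l row (team_id=7): matches 5 r row(s) → 5 output row(s).
- l row (team_id=7): matches 5 r row(s) → 5 output row(s).
- l row (team_id=6): matches 5 r row(s) → 5 output row(s).
- 1 r row(s) had no l match → kept, l columns NULL.
Total: 34 matched + 1 padded = 35 rows.

35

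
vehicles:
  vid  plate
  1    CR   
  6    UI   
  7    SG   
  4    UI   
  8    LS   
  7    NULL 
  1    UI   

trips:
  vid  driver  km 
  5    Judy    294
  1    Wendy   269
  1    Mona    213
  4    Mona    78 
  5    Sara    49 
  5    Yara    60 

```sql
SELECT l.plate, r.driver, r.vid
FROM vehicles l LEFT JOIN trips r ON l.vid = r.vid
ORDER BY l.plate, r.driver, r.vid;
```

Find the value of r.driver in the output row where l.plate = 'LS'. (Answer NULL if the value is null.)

LEFT JOIN keeps every row from `vehicles`; unmatched rows get NULL for `trips`'s columns.
Matching on l.vid = r.vid.
Matched pairs: 5; unmatched l rows kept: 4.

NULL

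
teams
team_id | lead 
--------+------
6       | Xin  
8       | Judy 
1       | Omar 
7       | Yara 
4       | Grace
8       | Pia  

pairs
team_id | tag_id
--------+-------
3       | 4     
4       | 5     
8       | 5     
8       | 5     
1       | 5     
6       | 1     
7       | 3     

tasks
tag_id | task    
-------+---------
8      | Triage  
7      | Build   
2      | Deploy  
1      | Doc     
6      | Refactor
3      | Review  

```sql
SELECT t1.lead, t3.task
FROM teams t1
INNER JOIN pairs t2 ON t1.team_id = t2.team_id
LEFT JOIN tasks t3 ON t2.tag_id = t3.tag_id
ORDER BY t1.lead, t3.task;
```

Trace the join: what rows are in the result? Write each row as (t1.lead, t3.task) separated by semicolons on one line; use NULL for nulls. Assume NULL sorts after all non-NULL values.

(Grace, NULL); (Judy, NULL); (Judy, NULL); (Omar, NULL); (Pia, NULL); (Pia, NULL); (Xin, Doc); (Yara, Review)

Joins associate left-to-right: teams INNER JOIN pairs on team_id gives 8 intermediate row(s).
Then LEFT JOIN `tasks t3` on tag_id: each of those 8 rows is kept; rows whose t2.tag_id has no match in t3 get NULL for t3's columns.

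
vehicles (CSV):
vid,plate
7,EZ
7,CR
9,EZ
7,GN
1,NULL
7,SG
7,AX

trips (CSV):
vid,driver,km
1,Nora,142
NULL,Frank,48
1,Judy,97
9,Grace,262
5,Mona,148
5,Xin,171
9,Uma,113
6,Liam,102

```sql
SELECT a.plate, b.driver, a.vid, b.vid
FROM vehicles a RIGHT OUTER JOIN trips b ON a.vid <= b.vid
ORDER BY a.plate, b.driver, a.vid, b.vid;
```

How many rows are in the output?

20

RIGHT JOIN keeps every row from `trips`; unmatched rows get NULL for `vehicles`'s columns.
Matching on a.vid <= b.vid. A NULL in a compared column never satisfies the condition.
- a row (vid=7): matches 2 b row(s) → 2 output row(s).
- a row (vid=7): matches 2 b row(s) → 2 output row(s).
- a row (vid=9): matches 2 b row(s) → 2 output row(s).
- a row (vid=7): matches 2 b row(s) → 2 output row(s).
- a row (vid=1): matches 7 b row(s) → 7 output row(s).
- a row (vid=7): matches 2 b row(s) → 2 output row(s).
- a row (vid=7): matches 2 b row(s) → 2 output row(s).
- 1 row(s) from b found no a partner → padded with NULL.
Total: 19 matched + 1 padded = 20 rows.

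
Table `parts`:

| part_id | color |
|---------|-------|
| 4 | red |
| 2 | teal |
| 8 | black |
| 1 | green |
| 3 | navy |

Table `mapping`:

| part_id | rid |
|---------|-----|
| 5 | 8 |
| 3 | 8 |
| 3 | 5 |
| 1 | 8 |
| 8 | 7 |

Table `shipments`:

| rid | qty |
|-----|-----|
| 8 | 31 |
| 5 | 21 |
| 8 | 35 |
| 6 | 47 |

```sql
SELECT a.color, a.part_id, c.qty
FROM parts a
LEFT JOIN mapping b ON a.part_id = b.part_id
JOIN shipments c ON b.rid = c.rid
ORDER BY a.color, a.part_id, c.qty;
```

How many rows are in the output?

Evaluate left to right. First `parts a LEFT JOIN mapping b` on part_id: 6 row(s).
Then INNER JOIN `shipments c` on rid: keep only rows whose b.rid appears in c.
Result: 5 row(s).

5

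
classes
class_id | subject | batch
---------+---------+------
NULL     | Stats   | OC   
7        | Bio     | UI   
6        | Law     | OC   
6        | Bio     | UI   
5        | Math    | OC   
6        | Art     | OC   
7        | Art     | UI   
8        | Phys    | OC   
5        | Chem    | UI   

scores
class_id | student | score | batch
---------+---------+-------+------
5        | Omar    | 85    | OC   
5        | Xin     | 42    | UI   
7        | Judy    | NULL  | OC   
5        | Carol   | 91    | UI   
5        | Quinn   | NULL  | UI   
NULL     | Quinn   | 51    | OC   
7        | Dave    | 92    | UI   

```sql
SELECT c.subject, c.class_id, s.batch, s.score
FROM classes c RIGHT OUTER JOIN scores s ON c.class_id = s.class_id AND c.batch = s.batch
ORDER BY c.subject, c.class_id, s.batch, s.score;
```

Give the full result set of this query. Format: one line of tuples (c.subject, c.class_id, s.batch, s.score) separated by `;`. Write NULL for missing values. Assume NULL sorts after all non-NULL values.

(Art, 7, UI, 92); (Bio, 7, UI, 92); (Chem, 5, UI, 42); (Chem, 5, UI, 91); (Chem, 5, UI, NULL); (Math, 5, OC, 85); (NULL, NULL, OC, 51); (NULL, NULL, OC, NULL)

RIGHT JOIN keeps every row from `scores`; unmatched rows get NULL for `classes`'s columns.
Matching on c.class_id = s.class_id AND c.batch = s.batch. A NULL in a compared column never satisfies the condition.
Matched pairs: 6; unmatched s rows kept: 2.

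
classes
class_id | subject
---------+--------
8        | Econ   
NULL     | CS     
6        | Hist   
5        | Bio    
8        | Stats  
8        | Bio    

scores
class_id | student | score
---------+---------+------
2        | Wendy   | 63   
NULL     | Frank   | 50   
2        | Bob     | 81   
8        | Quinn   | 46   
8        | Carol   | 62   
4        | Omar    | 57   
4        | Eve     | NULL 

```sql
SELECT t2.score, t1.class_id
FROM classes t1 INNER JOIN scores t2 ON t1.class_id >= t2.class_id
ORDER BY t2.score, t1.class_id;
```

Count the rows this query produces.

INNER JOIN keeps only pairs where the ON condition holds.
Matching on t1.class_id >= t2.class_id. A NULL in a compared column never satisfies the condition.
- t1[0] class_id=8 → 6 match(es) in t2 → 6 row(s).
- t1[1] class_id=NULL → no match; dropped.
- t1[2] class_id=6 → 4 match(es) in t2 → 4 row(s).
- t1[3] class_id=5 → 4 match(es) in t2 → 4 row(s).
- t1[4] class_id=8 → 6 match(es) in t2 → 6 row(s).
- t1[5] class_id=8 → 6 match(es) in t2 → 6 row(s).
Total: 26 rows.

26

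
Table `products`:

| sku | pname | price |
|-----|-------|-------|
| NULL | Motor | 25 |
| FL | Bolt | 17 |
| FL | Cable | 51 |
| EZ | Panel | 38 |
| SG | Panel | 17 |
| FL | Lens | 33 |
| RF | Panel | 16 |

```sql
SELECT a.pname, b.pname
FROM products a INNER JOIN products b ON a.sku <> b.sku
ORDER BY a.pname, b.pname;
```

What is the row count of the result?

24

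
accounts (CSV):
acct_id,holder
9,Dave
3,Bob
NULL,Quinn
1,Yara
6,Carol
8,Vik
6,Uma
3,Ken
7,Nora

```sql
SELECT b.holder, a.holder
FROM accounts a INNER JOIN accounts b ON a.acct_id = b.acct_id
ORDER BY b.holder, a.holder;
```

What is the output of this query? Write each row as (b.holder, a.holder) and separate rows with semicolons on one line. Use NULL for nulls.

(Bob, Bob); (Bob, Ken); (Carol, Carol); (Carol, Uma); (Dave, Dave); (Ken, Bob); (Ken, Ken); (Nora, Nora); (Uma, Carol); (Uma, Uma); (Vik, Vik); (Yara, Yara)

INNER JOIN keeps only pairs where the ON condition holds.
Matching on a.acct_id = b.acct_id. A NULL in a compared column never satisfies the condition.
Matched pairs: 12.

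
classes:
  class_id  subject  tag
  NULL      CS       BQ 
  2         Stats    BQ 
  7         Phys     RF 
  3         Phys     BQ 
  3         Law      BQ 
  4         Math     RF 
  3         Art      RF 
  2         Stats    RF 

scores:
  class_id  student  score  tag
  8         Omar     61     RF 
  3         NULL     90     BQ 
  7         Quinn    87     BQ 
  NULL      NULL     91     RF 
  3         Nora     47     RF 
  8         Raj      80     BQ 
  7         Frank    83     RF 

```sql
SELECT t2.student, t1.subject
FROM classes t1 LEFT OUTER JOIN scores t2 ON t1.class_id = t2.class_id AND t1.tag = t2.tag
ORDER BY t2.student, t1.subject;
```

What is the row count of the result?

8

LEFT JOIN keeps every row from `classes`; unmatched rows get NULL for `scores`'s columns.
Matching on t1.class_id = t2.class_id AND t1.tag = t2.tag. A NULL in a compared column never satisfies the condition.
Matched pairs: 4; unmatched t1 rows kept: 4.
Total: 4 matched + 4 padded = 8 rows.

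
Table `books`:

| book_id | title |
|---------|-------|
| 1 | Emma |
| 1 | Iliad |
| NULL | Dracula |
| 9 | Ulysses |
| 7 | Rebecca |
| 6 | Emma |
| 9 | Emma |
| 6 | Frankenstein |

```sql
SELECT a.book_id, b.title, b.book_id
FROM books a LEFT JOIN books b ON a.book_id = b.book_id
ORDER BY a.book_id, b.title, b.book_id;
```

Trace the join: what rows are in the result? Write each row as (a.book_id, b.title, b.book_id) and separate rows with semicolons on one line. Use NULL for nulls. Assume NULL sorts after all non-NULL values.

LEFT JOIN keeps every row from `books a`; unmatched rows get NULL for `books b`'s columns.
Matching on a.book_id = b.book_id. A NULL in a compared column never satisfies the condition.
- book_id=1: 2 matching b row(s), so 2 row(s) emitted.
- book_id=1: 2 matching b row(s), so 2 row(s) emitted.
- book_id=NULL: no b row matches, row kept with b columns NULL.
- book_id=9: 2 matching b row(s), so 2 row(s) emitted.
- book_id=7: 1 matching b row(s), so 1 row(s) emitted.
- book_id=6: 2 matching b row(s), so 2 row(s) emitted.
- book_id=9: 2 matching b row(s), so 2 row(s) emitted.
- book_id=6: 2 matching b row(s), so 2 row(s) emitted.

(1, Emma, 1); (1, Emma, 1); (1, Iliad, 1); (1, Iliad, 1); (6, Emma, 6); (6, Emma, 6); (6, Frankenstein, 6); (6, Frankenstein, 6); (7, Rebecca, 7); (9, Emma, 9); (9, Emma, 9); (9, Ulysses, 9); (9, Ulysses, 9); (NULL, NULL, NULL)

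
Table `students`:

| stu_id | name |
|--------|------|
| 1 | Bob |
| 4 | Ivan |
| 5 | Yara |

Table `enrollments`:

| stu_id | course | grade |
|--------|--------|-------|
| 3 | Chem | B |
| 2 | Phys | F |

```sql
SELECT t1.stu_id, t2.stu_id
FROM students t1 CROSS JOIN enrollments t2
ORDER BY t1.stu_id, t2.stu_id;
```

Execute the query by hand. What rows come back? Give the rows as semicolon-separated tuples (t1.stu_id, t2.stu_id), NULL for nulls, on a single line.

CROSS JOIN pairs every row of `students` with every row of `enrollments`: 3 × 2 = 6 rows.

(1, 2); (1, 3); (4, 2); (4, 3); (5, 2); (5, 3)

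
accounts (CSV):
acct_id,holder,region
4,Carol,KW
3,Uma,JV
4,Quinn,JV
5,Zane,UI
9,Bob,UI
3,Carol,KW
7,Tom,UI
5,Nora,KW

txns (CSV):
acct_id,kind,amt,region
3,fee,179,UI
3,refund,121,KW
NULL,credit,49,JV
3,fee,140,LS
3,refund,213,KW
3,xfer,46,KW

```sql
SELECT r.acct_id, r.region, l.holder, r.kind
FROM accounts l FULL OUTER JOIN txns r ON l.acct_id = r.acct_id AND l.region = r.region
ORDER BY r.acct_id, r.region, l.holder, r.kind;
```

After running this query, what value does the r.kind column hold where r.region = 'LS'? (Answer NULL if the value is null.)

fee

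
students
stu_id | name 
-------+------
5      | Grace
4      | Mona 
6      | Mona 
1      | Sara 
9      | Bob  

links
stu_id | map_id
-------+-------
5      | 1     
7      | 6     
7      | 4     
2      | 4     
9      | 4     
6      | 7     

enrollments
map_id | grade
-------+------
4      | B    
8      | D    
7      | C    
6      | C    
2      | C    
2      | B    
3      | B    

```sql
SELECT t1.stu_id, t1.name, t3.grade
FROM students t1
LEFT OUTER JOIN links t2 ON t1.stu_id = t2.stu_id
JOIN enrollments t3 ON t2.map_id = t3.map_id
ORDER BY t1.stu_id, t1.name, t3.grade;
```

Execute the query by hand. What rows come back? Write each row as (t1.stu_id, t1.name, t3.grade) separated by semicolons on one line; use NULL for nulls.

(6, Mona, C); (9, Bob, B)

Step 1 — t1 LEFT JOIN t2 on stu_id → 5 row(s).
Then INNER JOIN `enrollments t3` on map_id: keep only rows whose t2.map_id appears in t3.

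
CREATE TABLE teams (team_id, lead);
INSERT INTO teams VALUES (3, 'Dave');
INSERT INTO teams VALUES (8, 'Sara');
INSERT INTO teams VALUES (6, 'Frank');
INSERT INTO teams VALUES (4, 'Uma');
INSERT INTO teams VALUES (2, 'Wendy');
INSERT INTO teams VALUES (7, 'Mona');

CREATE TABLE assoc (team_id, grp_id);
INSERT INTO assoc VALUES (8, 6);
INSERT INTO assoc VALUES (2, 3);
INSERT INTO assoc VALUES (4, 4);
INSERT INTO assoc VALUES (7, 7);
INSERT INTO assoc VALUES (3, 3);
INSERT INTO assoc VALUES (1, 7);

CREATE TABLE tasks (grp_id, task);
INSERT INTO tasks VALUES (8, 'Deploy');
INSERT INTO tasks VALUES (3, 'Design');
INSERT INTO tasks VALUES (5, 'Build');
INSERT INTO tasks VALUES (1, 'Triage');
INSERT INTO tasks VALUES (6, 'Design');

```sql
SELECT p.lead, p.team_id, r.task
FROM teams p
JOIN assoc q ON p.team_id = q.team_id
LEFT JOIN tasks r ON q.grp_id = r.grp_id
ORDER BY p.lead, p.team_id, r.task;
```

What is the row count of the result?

Evaluate left to right. First `teams p INNER JOIN assoc q` on team_id: 5 row(s).
Then LEFT JOIN `tasks r` on grp_id: each of those 5 rows is kept; rows whose q.grp_id has no match in r get NULL for r's columns.
Result: 5 row(s).

5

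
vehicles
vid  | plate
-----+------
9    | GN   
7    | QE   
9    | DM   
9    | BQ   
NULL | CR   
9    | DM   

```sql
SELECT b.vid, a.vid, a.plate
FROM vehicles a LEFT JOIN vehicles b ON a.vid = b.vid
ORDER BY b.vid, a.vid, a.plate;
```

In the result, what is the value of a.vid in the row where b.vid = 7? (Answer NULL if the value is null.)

LEFT JOIN keeps every row from `vehicles a`; unmatched rows get NULL for `vehicles b`'s columns.
Matching on a.vid = b.vid. A NULL in a compared column never satisfies the condition.
- vid=9: 4 matching b row(s), so 4 row(s) emitted.
- vid=7: 1 matching b row(s), so 1 row(s) emitted.
- vid=9: 4 matching b row(s), so 4 row(s) emitted.
- vid=9: 4 matching b row(s), so 4 row(s) emitted.
- vid=NULL: no b row matches, row kept with b columns NULL.
- vid=9: 4 matching b row(s), so 4 row(s) emitted.

7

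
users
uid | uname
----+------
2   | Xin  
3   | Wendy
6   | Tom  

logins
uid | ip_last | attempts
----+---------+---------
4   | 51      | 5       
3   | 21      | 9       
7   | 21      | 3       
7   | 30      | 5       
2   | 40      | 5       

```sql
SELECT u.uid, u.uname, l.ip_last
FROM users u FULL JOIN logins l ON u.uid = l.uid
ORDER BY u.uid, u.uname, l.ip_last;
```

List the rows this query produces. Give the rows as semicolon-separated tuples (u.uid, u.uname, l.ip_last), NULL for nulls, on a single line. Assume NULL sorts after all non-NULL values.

FULL OUTER JOIN keeps every row from both sides; unmatched rows get NULL for the other side's columns.
Matching on u.uid = l.uid.
Matched pairs: 2; unmatched u rows kept: 1; unmatched l rows kept: 3.

(2, Xin, 40); (3, Wendy, 21); (6, Tom, NULL); (NULL, NULL, 21); (NULL, NULL, 30); (NULL, NULL, 51)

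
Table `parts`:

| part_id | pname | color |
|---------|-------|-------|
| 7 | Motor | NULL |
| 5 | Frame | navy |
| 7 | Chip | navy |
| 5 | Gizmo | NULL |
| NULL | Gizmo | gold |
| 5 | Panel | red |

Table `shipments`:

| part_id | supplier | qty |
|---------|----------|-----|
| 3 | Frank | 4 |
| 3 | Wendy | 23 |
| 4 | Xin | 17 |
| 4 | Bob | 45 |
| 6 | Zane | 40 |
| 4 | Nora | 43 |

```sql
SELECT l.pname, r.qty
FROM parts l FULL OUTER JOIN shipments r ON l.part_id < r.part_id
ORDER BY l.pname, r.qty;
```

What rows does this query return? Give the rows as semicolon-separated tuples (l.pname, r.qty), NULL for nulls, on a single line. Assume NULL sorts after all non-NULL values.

FULL OUTER JOIN keeps every row from both sides; unmatched rows get NULL for the other side's columns.
Matching on l.part_id < r.part_id. A NULL in a compared column never satisfies the condition.
- l row (part_id=7): no match → kept, r columns NULL.
- l row (part_id=5): matches 1 r row(s) → 1 output row(s).
- l row (part_id=7): no match → kept, r columns NULL.
- l row (part_id=5): matches 1 r row(s) → 1 output row(s).
- l row (part_id=NULL): no match → kept, r columns NULL.
- l row (part_id=5): matches 1 r row(s) → 1 output row(s).
- 5 row(s) from r found no l partner → padded with NULL.

(Chip, NULL); (Frame, 40); (Gizmo, 40); (Gizmo, NULL); (Motor, NULL); (Panel, 40); (NULL, 4); (NULL, 17); (NULL, 23); (NULL, 43); (NULL, 45)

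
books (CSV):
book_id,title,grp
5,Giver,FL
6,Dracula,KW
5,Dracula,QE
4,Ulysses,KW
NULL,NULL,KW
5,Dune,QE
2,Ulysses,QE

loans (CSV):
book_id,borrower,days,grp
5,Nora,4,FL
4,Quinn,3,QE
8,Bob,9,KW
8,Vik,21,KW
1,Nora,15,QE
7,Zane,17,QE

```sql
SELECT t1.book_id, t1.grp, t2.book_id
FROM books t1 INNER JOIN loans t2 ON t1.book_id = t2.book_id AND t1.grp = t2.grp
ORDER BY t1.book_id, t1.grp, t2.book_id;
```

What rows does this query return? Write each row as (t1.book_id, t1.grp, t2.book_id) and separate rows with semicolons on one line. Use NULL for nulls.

(5, FL, 5)

INNER JOIN keeps only pairs where the ON condition holds.
Matching on t1.book_id = t2.book_id AND t1.grp = t2.grp. A NULL in a compared column never satisfies the condition.
- t1 row (book_id=5, grp=FL): matches 1 t2 row(s) → 1 output row(s).
- t1 row (book_id=6, grp=KW): no match → dropped.
- t1 row (book_id=5, grp=QE): no match → dropped.
- t1 row (book_id=4, grp=KW): no match → dropped.
- t1 row (book_id=NULL, grp=KW): no match → dropped.
- t1 row (book_id=5, grp=QE): no match → dropped.
- t1 row (book_id=2, grp=QE): no match → dropped.
After projecting and ordering:
t1.book_id | t1.grp | t2.book_id
5 | FL | 5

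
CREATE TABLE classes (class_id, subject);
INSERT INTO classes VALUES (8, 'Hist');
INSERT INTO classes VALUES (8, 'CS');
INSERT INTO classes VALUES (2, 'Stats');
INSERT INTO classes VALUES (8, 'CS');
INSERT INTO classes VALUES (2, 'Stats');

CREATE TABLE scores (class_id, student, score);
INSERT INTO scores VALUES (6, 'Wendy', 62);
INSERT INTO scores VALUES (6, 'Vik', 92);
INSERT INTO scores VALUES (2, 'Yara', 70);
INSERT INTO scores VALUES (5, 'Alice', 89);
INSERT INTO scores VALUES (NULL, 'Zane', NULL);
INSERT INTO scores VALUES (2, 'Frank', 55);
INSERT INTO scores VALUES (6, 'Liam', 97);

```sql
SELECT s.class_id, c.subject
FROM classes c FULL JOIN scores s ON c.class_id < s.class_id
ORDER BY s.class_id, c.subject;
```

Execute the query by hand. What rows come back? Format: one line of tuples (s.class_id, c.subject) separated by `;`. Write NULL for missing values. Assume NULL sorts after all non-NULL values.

(2, NULL); (2, NULL); (5, Stats); (5, Stats); (6, Stats); (6, Stats); (6, Stats); (6, Stats); (6, Stats); (6, Stats); (NULL, CS); (NULL, CS); (NULL, Hist); (NULL, NULL)

FULL OUTER JOIN keeps every row from both sides; unmatched rows get NULL for the other side's columns.
Matching on c.class_id < s.class_id. A NULL in a compared column never satisfies the condition.
- c row (class_id=8): no match → kept, s columns NULL.
- c row (class_id=8): no match → kept, s columns NULL.
- c row (class_id=2): matches 4 s row(s) → 4 output row(s).
- c row (class_id=8): no match → kept, s columns NULL.
- c row (class_id=2): matches 4 s row(s) → 4 output row(s).
- plus 3 unmatched s row(s), each kept with NULL c columns.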